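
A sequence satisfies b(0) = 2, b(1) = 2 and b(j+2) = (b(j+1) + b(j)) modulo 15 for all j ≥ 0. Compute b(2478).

2

We have b(0) = 2,  b(1) = 2,  b(2) = 4,  b(3) = 6,  b(4) = 10,  b(5) = 1,  b(6) = 11,  b(7) = 12,  b(8) = 8,  b(9) = 5,  b(10) = 13,  b(11) = 3,  b(12) = 1,  b(13) = 4,  b(14) = 5,  b(15) = 9,  b(16) = 14,  b(17) = 8,  b(18) = 7,  b(19) = 0,  b(20) = 7,  b(21) = 7,  b(22) = 14,  b(23) = 6,  b(24) = 5,  b(25) = 11,  b(26) = 1,  b(27) = 12,  b(28) = 13,  b(29) = 10,  b(30) = 8,  b(31) = 3,  b(32) = 11,  b(33) = 14,  b(34) = 10,  b(35) = 9,  b(36) = 4,  b(37) = 13,  b(38) = 2,  b(39) = 0,  b(40) = 2,  b(41) = 2.
The sequence repeats with period 40.
(2478 - 0) mod 40 = 38, so b(2478) = b(38) = 2.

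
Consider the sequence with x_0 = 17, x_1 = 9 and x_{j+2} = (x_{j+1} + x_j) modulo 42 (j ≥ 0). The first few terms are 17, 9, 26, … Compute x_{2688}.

17

Listing terms: x_0 = 17,  x_1 = 9,  x_2 = 26,  x_3 = 35,  x_4 = 19,  x_5 = 12,  x_6 = 31,  x_7 = 1,  x_8 = 32,  x_9 = 33,  x_{10} = 23,  x_{11} = 14,  x_{12} = 37,  x_{13} = 9,  x_{14} = 4,  x_{15} = 13,  x_{16} = 17,  x_{17} = 30,  x_{18} = 5,  x_{19} = 35,  x_{20} = 40,  x_{21} = 33,  x_{22} = 31,  x_{23} = 22,  x_{24} = 11,  x_{25} = 33,  x_{26} = 2,  x_{27} = 35,  x_{28} = 37,  x_{29} = 30,  x_{30} = 25,  x_{31} = 13,  x_{32} = 38,  x_{33} = 9,  x_{34} = 5,  x_{35} = 14,  x_{36} = 19,  x_{37} = 33,  x_{38} = 10,  x_{39} = 1,  x_{40} = 11,  x_{41} = 12,  x_{42} = 23,  x_{43} = 35,  x_{44} = 16,  x_{45} = 9,  x_{46} = 25,  x_{47} = 34,  x_{48} = 17,  x_{49} = 9.
Since (x_{48}, x_{49}) = (x_0, x_1) = (17, 9) (two consecutive terms determine the rest), the sequence is periodic with period 48.
(2688 - 0) mod 48 = 0, so x_{2688} = x_0 = 17.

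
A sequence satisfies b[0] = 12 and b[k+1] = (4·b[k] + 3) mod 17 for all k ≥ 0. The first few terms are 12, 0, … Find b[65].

Listing terms: b[0] = 12; b[1] = 0; b[2] = 3; b[3] = 15; b[4] = 12.
The sequence repeats with period 4.
(65 - 0) mod 4 = 1, so b[65] = b[1] = 0.

0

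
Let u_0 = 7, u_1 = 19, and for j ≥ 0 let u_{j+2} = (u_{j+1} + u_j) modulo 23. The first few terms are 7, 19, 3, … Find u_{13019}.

6

u_0 = 7; u_1 = 19; u_2 = 3; u_3 = 22; u_4 = 2; u_5 = 1; u_6 = 3; u_7 = 4; u_8 = 7; u_9 = 11; u_{10} = 18; u_{11} = 6; u_{12} = 1; u_{13} = 7; u_{14} = 8; u_{15} = 15; u_{16} = 0; u_{17} = 15; u_{18} = 15; u_{19} = 7; u_{20} = 22; u_{21} = 6; u_{22} = 5; u_{23} = 11; u_{24} = 16; u_{25} = 4; u_{26} = 20; u_{27} = 1; u_{28} = 21; u_{29} = 22; u_{30} = 20; u_{31} = 19; u_{32} = 16; u_{33} = 12; u_{34} = 5; u_{35} = 17; u_{36} = 22; u_{37} = 16; u_{38} = 15; u_{39} = 8; u_{40} = 0; u_{41} = 8; u_{42} = 8; u_{43} = 16; u_{44} = 1; u_{45} = 17; u_{46} = 18; u_{47} = 12; u_{48} = 7; u_{49} = 19.
Since (u_{48}, u_{49}) = (u_0, u_1) = (7, 19) (two consecutive terms determine the rest), the sequence is periodic with period 48.
So u_{13019} = u_{0 + ((13019-0) mod 48)} = u_{11} = 6.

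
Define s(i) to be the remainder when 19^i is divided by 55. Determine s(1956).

s(1) = 19,  s(2) = 31,  s(3) = 39,  s(4) = 26,  s(5) = 54,  s(6) = 36,  s(7) = 24,  s(8) = 16,  s(9) = 29,  s(10) = 1,  s(11) = 19.
The sequence repeats with period 10.
So s(1956) = s(1 + ((1956-1) mod 10)) = s(6) = 36.

36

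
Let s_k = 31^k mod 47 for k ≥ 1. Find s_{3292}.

We have s_1 = 31,  s_2 = 21,  s_3 = 40,  s_4 = 18,  s_5 = 41,  s_6 = 2,  s_7 = 15,  s_8 = 42,  s_9 = 33,  s_{10} = 36,  s_{11} = 35,  s_{12} = 4,  s_{13} = 30,  s_{14} = 37,  s_{15} = 19,  s_{16} = 25,  s_{17} = 23,  s_{18} = 8,  s_{19} = 13,  s_{20} = 27,  s_{21} = 38,  s_{22} = 3,  s_{23} = 46,  s_{24} = 16,  s_{25} = 26,  s_{26} = 7,  s_{27} = 29,  s_{28} = 6,  s_{29} = 45,  s_{30} = 32,  s_{31} = 5,  s_{32} = 14,  s_{33} = 11,  s_{34} = 12,  s_{35} = 43,  s_{36} = 17,  s_{37} = 10,  s_{38} = 28,  s_{39} = 22,  s_{40} = 24,  s_{41} = 39,  s_{42} = 34,  s_{43} = 20,  s_{44} = 9,  s_{45} = 44,  s_{46} = 1,  s_{47} = 31.
The sequence repeats with period 46.
So s_{3292} = s_{1 + ((3292-1) mod 46)} = s_{26} = 7.

7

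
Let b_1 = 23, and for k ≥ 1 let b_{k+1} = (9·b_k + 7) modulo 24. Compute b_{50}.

22

Listing terms: b_1 = 23; b_2 = 22; b_3 = 13; b_4 = 4; b_5 = 19; b_6 = 10; b_7 = 1; b_8 = 16; b_9 = 7; b_{10} = 22.
Since b_{10} = b_2 = 22, the sequence is eventually periodic: after a pre-period of length 1 it cycles with period 8.
For k ≥ 2, b_k depends only on (k - 2) mod 8. (50 - 2) mod 8 = 0, so b_{50} = b_2 = 22.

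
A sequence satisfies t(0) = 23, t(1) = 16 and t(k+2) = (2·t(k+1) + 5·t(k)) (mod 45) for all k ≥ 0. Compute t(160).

43

Computing terms: t(0) = 23, t(1) = 16, t(2) = 12, t(3) = 14, t(4) = 43, t(5) = 21, t(6) = 32, t(7) = 34, t(8) = 3, t(9) = 41, t(10) = 7, t(11) = 39, t(12) = 23, t(13) = 16.
The sequence repeats with period 12.
(160 - 0) mod 12 = 4, so t(160) = t(4) = 43.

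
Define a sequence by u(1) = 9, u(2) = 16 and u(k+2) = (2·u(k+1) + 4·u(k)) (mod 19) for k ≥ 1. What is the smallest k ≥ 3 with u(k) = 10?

u(1) = 9,  u(2) = 16,  u(3) = 11,  u(4) = 10,  u(5) = 7,  u(6) = 16,  u(7) = 3,  u(8) = 13,  u(9) = 0,  u(10) = 14,  u(11) = 9,  u(12) = 17,  u(13) = 13,  u(14) = 18,  u(15) = 12,  u(16) = 1,  u(17) = 12,  u(18) = 9,  u(19) = 9,  u(20) = 16.
Since (u(19), u(20)) = (u(1), u(2)) = (9, 16) (two consecutive terms determine the rest), the sequence is periodic with period 18.
The value 10 first appears (with k ≥ 3) at u(4).

4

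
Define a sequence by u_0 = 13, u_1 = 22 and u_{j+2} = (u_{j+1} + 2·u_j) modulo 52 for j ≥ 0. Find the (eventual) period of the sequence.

Computing terms: u_0 = 13; u_1 = 22; u_2 = 48; u_3 = 40; u_4 = 32; u_5 = 8; u_6 = 20; u_7 = 36; u_8 = 24; u_9 = 44; u_{10} = 40; u_{11} = 24; u_{12} = 0; u_{13} = 48; u_{14} = 48; u_{15} = 40.
Since (u_{14}, u_{15}) = (u_2, u_3) = (48, 40) (two consecutive terms determine the rest), the sequence is eventually periodic: after a pre-period of length 2 it cycles with period 12.

12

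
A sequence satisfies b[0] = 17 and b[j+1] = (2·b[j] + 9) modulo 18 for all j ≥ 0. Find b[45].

b[0] = 17; b[1] = 7; b[2] = 5; b[3] = 1; b[4] = 11; b[5] = 13; b[6] = 17.
The sequence repeats with period 6.
(45 - 0) mod 6 = 3, so b[45] = b[3] = 1.

1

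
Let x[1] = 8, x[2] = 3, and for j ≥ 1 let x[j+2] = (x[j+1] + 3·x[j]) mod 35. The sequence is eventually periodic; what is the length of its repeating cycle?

24

Listing terms: x[1] = 8; x[2] = 3; x[3] = 27; x[4] = 1; x[5] = 12; x[6] = 15; x[7] = 16; x[8] = 26; x[9] = 4; x[10] = 12; x[11] = 24; x[12] = 25; x[13] = 27; x[14] = 32; x[15] = 8; x[16] = 34; x[17] = 23; x[18] = 20; x[19] = 19; x[20] = 9; x[21] = 31; x[22] = 23; x[23] = 11; x[24] = 10; x[25] = 8; x[26] = 3.
The sequence repeats with period 24.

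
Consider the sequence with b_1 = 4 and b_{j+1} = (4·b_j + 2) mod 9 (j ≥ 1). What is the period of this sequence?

Listing terms: b_1 = 4; b_2 = 0; b_3 = 2; b_4 = 1; b_5 = 6; b_6 = 8; b_7 = 7; b_8 = 3; b_9 = 5; b_{10} = 4.
Since b_{10} = b_1 = 4, the sequence is periodic with period 9.

9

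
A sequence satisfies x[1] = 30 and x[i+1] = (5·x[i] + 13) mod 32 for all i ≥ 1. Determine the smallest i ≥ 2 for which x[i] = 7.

30

Computing terms: x[1] = 30; x[2] = 3; x[3] = 28; x[4] = 25; x[5] = 10; x[6] = 31; x[7] = 8; x[8] = 21; x[9] = 22; x[10] = 27; x[11] = 20; x[12] = 17; x[13] = 2; x[14] = 23; x[15] = 0; x[16] = 13; x[17] = 14; x[18] = 19; x[19] = 12; x[20] = 9; x[21] = 26; x[22] = 15; x[23] = 24; x[24] = 5; x[25] = 6; x[26] = 11; x[27] = 4; x[28] = 1; x[29] = 18; x[30] = 7; x[31] = 16; x[32] = 29; x[33] = 30.
The sequence repeats with period 32.
The value 7 first appears (with i ≥ 2) at x[30].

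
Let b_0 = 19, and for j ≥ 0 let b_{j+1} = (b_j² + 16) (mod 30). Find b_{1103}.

5

We have b_0 = 19; b_1 = 17; b_2 = 5; b_3 = 11; b_4 = 17.
Since b_4 = b_1 = 17, the sequence is eventually periodic: after a pre-period of length 1 it cycles with period 3.
For j ≥ 1, b_j depends only on (j - 1) mod 3. (1103 - 1) mod 3 = 1, so b_{1103} = b_2 = 5.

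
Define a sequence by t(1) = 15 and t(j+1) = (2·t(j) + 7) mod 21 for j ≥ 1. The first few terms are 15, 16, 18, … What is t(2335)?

15

We have t(1) = 15,  t(2) = 16,  t(3) = 18,  t(4) = 1,  t(5) = 9,  t(6) = 4,  t(7) = 15.
Since t(7) = t(1) = 15, the sequence is periodic with period 6.
So t(2335) = t(1 + ((2335-1) mod 6)) = t(1) = 15.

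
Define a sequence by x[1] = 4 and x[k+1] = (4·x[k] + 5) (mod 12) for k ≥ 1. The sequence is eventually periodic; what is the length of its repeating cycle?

3

We have x[1] = 4; x[2] = 9; x[3] = 5; x[4] = 1; x[5] = 9.
Since x[5] = x[2] = 9, the sequence is eventually periodic: after a pre-period of length 1 it cycles with period 3.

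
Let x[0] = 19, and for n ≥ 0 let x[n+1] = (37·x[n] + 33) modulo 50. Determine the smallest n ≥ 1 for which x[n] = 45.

6

x[0] = 19, x[1] = 36, x[2] = 15, x[3] = 38, x[4] = 39, x[5] = 26, x[6] = 45, x[7] = 48, x[8] = 9, x[9] = 16, x[10] = 25, x[11] = 8, x[12] = 29, x[13] = 6, x[14] = 5, x[15] = 18, x[16] = 49, x[17] = 46, x[18] = 35, x[19] = 28, x[20] = 19.
Since x[20] = x[0] = 19, the sequence is periodic with period 20.
The value 45 first appears (with n ≥ 1) at x[6].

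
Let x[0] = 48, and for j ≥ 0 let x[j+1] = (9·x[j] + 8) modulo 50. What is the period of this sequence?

10

x[0] = 48; x[1] = 40; x[2] = 18; x[3] = 20; x[4] = 38; x[5] = 0; x[6] = 8; x[7] = 30; x[8] = 28; x[9] = 10; x[10] = 48.
Since x[10] = x[0] = 48, the sequence is periodic with period 10.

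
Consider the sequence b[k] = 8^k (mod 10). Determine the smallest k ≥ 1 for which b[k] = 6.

Listing terms: b[0] = 1; b[1] = 8; b[2] = 4; b[3] = 2; b[4] = 6; b[5] = 8.
Since b[5] = b[1] = 8, the sequence is eventually periodic: after a pre-period of length 1 it cycles with period 4.
The value 6 first appears (with k ≥ 1) at b[4].

4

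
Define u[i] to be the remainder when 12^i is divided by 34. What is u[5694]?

32

Listing terms: u[1] = 12, u[2] = 8, u[3] = 28, u[4] = 30, u[5] = 20, u[6] = 2, u[7] = 24, u[8] = 16, u[9] = 22, u[10] = 26, u[11] = 6, u[12] = 4, u[13] = 14, u[14] = 32, u[15] = 10, u[16] = 18, u[17] = 12.
The sequence repeats with period 16.
So u[5694] = u[1 + ((5694-1) mod 16)] = u[14] = 32.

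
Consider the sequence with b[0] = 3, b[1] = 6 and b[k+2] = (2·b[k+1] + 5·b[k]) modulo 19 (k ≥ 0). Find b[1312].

We have b[0] = 3,  b[1] = 6,  b[2] = 8,  b[3] = 8,  b[4] = 18,  b[5] = 0,  b[6] = 14,  b[7] = 9,  b[8] = 12,  b[9] = 12,  b[10] = 8,  b[11] = 0,  b[12] = 2,  b[13] = 4,  b[14] = 18,  b[15] = 18,  b[16] = 12,  b[17] = 0,  b[18] = 3,  b[19] = 6.
The sequence repeats with period 18.
So b[1312] = b[0 + ((1312-0) mod 18)] = b[16] = 12.

12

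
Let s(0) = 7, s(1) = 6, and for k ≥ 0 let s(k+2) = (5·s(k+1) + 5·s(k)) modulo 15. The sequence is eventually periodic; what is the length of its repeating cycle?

3

Computing terms: s(0) = 7,  s(1) = 6,  s(2) = 5,  s(3) = 10,  s(4) = 0,  s(5) = 5,  s(6) = 10.
Since (s(5), s(6)) = (s(2), s(3)) = (5, 10) (two consecutive terms determine the rest), the sequence is eventually periodic: after a pre-period of length 2 it cycles with period 3.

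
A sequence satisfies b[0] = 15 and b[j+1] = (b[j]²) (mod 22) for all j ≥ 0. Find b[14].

b[0] = 15; b[1] = 5; b[2] = 3; b[3] = 9; b[4] = 15.
The sequence repeats with period 4.
So b[14] = b[0 + ((14-0) mod 4)] = b[2] = 3.

3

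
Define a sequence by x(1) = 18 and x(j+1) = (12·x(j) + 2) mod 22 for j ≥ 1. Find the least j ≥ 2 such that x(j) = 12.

x(1) = 18; x(2) = 20; x(3) = 0; x(4) = 2; x(5) = 4; x(6) = 6; x(7) = 8; x(8) = 10; x(9) = 12; x(10) = 14; x(11) = 16; x(12) = 18.
The sequence repeats with period 11.
The value 12 first appears (with j ≥ 2) at x(9).

9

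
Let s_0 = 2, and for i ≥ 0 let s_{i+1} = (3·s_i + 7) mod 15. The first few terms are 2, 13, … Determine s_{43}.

We have s_0 = 2,  s_1 = 13,  s_2 = 1,  s_3 = 10,  s_4 = 7,  s_5 = 13.
Since s_5 = s_1 = 13, the sequence is eventually periodic: after a pre-period of length 1 it cycles with period 4.
For i ≥ 1, s_i depends only on (i - 1) mod 4. (43 - 1) mod 4 = 2, so s_{43} = s_3 = 10.

10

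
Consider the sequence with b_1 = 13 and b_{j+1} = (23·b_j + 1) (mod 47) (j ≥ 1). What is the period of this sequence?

46

b_1 = 13,  b_2 = 18,  b_3 = 39,  b_4 = 5,  b_5 = 22,  b_6 = 37,  b_7 = 6,  b_8 = 45,  b_9 = 2,  b_{10} = 0,  b_{11} = 1,  b_{12} = 24,  b_{13} = 36,  b_{14} = 30,  b_{15} = 33,  b_{16} = 8,  b_{17} = 44,  b_{18} = 26,  b_{19} = 35,  b_{20} = 7,  b_{21} = 21,  b_{22} = 14,  b_{23} = 41,  b_{24} = 4,  b_{25} = 46,  b_{26} = 25,  b_{27} = 12,  b_{28} = 42,  b_{29} = 27,  b_{30} = 11,  b_{31} = 19,  b_{32} = 15,  b_{33} = 17,  b_{34} = 16,  b_{35} = 40,  b_{36} = 28,  b_{37} = 34,  b_{38} = 31,  b_{39} = 9,  b_{40} = 20,  b_{41} = 38,  b_{42} = 29,  b_{43} = 10,  b_{44} = 43,  b_{45} = 3,  b_{46} = 23,  b_{47} = 13.
The sequence repeats with period 46.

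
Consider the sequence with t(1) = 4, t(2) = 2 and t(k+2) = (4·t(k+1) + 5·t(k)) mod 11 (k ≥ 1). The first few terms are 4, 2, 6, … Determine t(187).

Computing terms: t(1) = 4,  t(2) = 2,  t(3) = 6,  t(4) = 1,  t(5) = 1,  t(6) = 9,  t(7) = 8,  t(8) = 0,  t(9) = 7,  t(10) = 6,  t(11) = 4,  t(12) = 2.
Since (t(11), t(12)) = (t(1), t(2)) = (4, 2) (two consecutive terms determine the rest), the sequence is periodic with period 10.
(187 - 1) mod 10 = 6, so t(187) = t(7) = 8.

8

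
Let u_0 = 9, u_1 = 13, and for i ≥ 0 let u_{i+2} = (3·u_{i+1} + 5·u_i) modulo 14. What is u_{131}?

0

Listing terms: u_0 = 9,  u_1 = 13,  u_2 = 0,  u_3 = 9,  u_4 = 13.
The sequence repeats with period 3.
(131 - 0) mod 3 = 2, so u_{131} = u_2 = 0.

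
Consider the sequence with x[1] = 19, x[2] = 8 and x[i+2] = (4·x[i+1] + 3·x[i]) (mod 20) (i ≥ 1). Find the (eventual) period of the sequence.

Listing terms: x[1] = 19,  x[2] = 8,  x[3] = 9,  x[4] = 0,  x[5] = 7,  x[6] = 8,  x[7] = 13,  x[8] = 16,  x[9] = 3,  x[10] = 0,  x[11] = 9,  x[12] = 16,  x[13] = 11,  x[14] = 12,  x[15] = 1,  x[16] = 0,  x[17] = 3,  x[18] = 12,  x[19] = 17,  x[20] = 4,  x[21] = 7,  x[22] = 0,  x[23] = 1,  x[24] = 4,  x[25] = 19,  x[26] = 8.
Since (x[25], x[26]) = (x[1], x[2]) = (19, 8) (two consecutive terms determine the rest), the sequence is periodic with period 24.

24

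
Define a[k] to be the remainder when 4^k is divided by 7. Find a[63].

a[0] = 1, a[1] = 4, a[2] = 2, a[3] = 1.
Since a[3] = a[0] = 1, the sequence is periodic with period 3.
(63 - 0) mod 3 = 0, so a[63] = a[0] = 1.

1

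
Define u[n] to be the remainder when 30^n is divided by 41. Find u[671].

We have u[0] = 1,  u[1] = 30,  u[2] = 39,  u[3] = 22,  u[4] = 4,  u[5] = 38,  u[6] = 33,  u[7] = 6,  u[8] = 16,  u[9] = 29,  u[10] = 9,  u[11] = 24,  u[12] = 23,  u[13] = 34,  u[14] = 36,  u[15] = 14,  u[16] = 10,  u[17] = 13,  u[18] = 21,  u[19] = 15,  u[20] = 40,  u[21] = 11,  u[22] = 2,  u[23] = 19,  u[24] = 37,  u[25] = 3,  u[26] = 8,  u[27] = 35,  u[28] = 25,  u[29] = 12,  u[30] = 32,  u[31] = 17,  u[32] = 18,  u[33] = 7,  u[34] = 5,  u[35] = 27,  u[36] = 31,  u[37] = 28,  u[38] = 20,  u[39] = 26,  u[40] = 1.
Since u[40] = u[0] = 1, the sequence is periodic with period 40.
(671 - 0) mod 40 = 31, so u[671] = u[31] = 17.

17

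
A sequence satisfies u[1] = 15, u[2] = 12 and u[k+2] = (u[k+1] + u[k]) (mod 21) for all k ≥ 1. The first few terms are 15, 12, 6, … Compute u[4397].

Listing terms: u[1] = 15,  u[2] = 12,  u[3] = 6,  u[4] = 18,  u[5] = 3,  u[6] = 0,  u[7] = 3,  u[8] = 3,  u[9] = 6,  u[10] = 9,  u[11] = 15,  u[12] = 3,  u[13] = 18,  u[14] = 0,  u[15] = 18,  u[16] = 18,  u[17] = 15,  u[18] = 12.
The sequence repeats with period 16.
So u[4397] = u[1 + ((4397-1) mod 16)] = u[13] = 18.

18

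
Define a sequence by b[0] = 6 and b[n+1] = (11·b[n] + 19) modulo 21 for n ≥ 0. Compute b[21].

13

b[0] = 6, b[1] = 1, b[2] = 9, b[3] = 13, b[4] = 15, b[5] = 16, b[6] = 6.
Since b[6] = b[0] = 6, the sequence is periodic with period 6.
So b[21] = b[0 + ((21-0) mod 6)] = b[3] = 13.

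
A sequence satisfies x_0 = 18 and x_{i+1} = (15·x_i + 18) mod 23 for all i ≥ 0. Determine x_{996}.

3

We have x_0 = 18,  x_1 = 12,  x_2 = 14,  x_3 = 21,  x_4 = 11,  x_5 = 22,  x_6 = 3,  x_7 = 17,  x_8 = 20,  x_9 = 19,  x_{10} = 4,  x_{11} = 9,  x_{12} = 15,  x_{13} = 13,  x_{14} = 6,  x_{15} = 16,  x_{16} = 5,  x_{17} = 1,  x_{18} = 10,  x_{19} = 7,  x_{20} = 8,  x_{21} = 0,  x_{22} = 18.
The sequence repeats with period 22.
So x_{996} = x_{0 + ((996-0) mod 22)} = x_6 = 3.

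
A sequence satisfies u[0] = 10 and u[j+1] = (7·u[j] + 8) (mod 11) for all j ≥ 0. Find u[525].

2

Computing terms: u[0] = 10, u[1] = 1, u[2] = 4, u[3] = 3, u[4] = 7, u[5] = 2, u[6] = 0, u[7] = 8, u[8] = 9, u[9] = 5, u[10] = 10.
Since u[10] = u[0] = 10, the sequence is periodic with period 10.
So u[525] = u[0 + ((525-0) mod 10)] = u[5] = 2.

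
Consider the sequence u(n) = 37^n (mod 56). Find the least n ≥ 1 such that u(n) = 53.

5

Listing terms: u(0) = 1; u(1) = 37; u(2) = 25; u(3) = 29; u(4) = 9; u(5) = 53; u(6) = 1.
The sequence repeats with period 6.
The value 53 first appears (with n ≥ 1) at u(5).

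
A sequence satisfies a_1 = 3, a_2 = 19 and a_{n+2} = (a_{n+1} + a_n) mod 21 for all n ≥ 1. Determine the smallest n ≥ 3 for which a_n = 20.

We have a_1 = 3; a_2 = 19; a_3 = 1; a_4 = 20; a_5 = 0; a_6 = 20; a_7 = 20; a_8 = 19; a_9 = 18; a_{10} = 16; a_{11} = 13; a_{12} = 8; a_{13} = 0; a_{14} = 8; a_{15} = 8; a_{16} = 16; a_{17} = 3; a_{18} = 19.
Since (a_{17}, a_{18}) = (a_1, a_2) = (3, 19) (two consecutive terms determine the rest), the sequence is periodic with period 16.
The value 20 first appears (with n ≥ 3) at a_4.

4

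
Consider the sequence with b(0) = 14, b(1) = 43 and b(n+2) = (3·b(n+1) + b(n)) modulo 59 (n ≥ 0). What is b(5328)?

14

Computing terms: b(0) = 14; b(1) = 43; b(2) = 25; b(3) = 0; b(4) = 25; b(5) = 16; b(6) = 14; b(7) = 58; b(8) = 11; b(9) = 32; b(10) = 48; b(11) = 58; b(12) = 45; b(13) = 16; b(14) = 34; b(15) = 0; b(16) = 34; b(17) = 43; b(18) = 45; b(19) = 1; b(20) = 48; b(21) = 27; b(22) = 11; b(23) = 1; b(24) = 14; b(25) = 43.
The sequence repeats with period 24.
(5328 - 0) mod 24 = 0, so b(5328) = b(0) = 14.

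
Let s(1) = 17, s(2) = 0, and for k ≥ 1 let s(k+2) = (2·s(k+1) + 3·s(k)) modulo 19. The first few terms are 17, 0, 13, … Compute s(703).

s(1) = 17,  s(2) = 0,  s(3) = 13,  s(4) = 7,  s(5) = 15,  s(6) = 13,  s(7) = 14,  s(8) = 10,  s(9) = 5,  s(10) = 2,  s(11) = 0,  s(12) = 6,  s(13) = 12,  s(14) = 4,  s(15) = 6,  s(16) = 5,  s(17) = 9,  s(18) = 14,  s(19) = 17,  s(20) = 0.
The sequence repeats with period 18.
(703 - 1) mod 18 = 0, so s(703) = s(1) = 17.

17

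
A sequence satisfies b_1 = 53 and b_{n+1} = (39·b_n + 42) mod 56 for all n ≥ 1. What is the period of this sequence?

3

Listing terms: b_1 = 53, b_2 = 37, b_3 = 29, b_4 = 53.
Since b_4 = b_1 = 53, the sequence is periodic with period 3.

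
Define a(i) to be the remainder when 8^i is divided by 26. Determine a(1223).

18

We have a(1) = 8, a(2) = 12, a(3) = 18, a(4) = 14, a(5) = 8.
Since a(5) = a(1) = 8, the sequence is periodic with period 4.
So a(1223) = a(1 + ((1223-1) mod 4)) = a(3) = 18.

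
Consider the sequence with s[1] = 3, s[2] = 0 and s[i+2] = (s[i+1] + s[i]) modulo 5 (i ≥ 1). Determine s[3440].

2

Listing terms: s[1] = 3; s[2] = 0; s[3] = 3; s[4] = 3; s[5] = 1; s[6] = 4; s[7] = 0; s[8] = 4; s[9] = 4; s[10] = 3; s[11] = 2; s[12] = 0; s[13] = 2; s[14] = 2; s[15] = 4; s[16] = 1; s[17] = 0; s[18] = 1; s[19] = 1; s[20] = 2; s[21] = 3; s[22] = 0.
The sequence repeats with period 20.
(3440 - 1) mod 20 = 19, so s[3440] = s[20] = 2.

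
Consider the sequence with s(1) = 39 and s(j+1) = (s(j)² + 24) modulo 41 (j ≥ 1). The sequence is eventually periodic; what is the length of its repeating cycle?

Listing terms: s(1) = 39,  s(2) = 28,  s(3) = 29,  s(4) = 4,  s(5) = 40,  s(6) = 25,  s(7) = 34,  s(8) = 32,  s(9) = 23,  s(10) = 20,  s(11) = 14,  s(12) = 15,  s(13) = 3,  s(14) = 33,  s(15) = 6,  s(16) = 19,  s(17) = 16,  s(18) = 34.
Since s(18) = s(7) = 34, the sequence is eventually periodic: after a pre-period of length 6 it cycles with period 11.

11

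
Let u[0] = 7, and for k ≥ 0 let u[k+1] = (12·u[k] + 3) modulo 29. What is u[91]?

Listing terms: u[0] = 7; u[1] = 0; u[2] = 3; u[3] = 10; u[4] = 7.
Since u[4] = u[0] = 7, the sequence is periodic with period 4.
(91 - 0) mod 4 = 3, so u[91] = u[3] = 10.

10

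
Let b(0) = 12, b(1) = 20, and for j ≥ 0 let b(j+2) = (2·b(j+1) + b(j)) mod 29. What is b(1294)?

19

We have b(0) = 12; b(1) = 20; b(2) = 23; b(3) = 8; b(4) = 10; b(5) = 28; b(6) = 8; b(7) = 15; b(8) = 9; b(9) = 4; b(10) = 17; b(11) = 9; b(12) = 6; b(13) = 21; b(14) = 19; b(15) = 1; b(16) = 21; b(17) = 14; b(18) = 20; b(19) = 25; b(20) = 12; b(21) = 20.
Since (b(20), b(21)) = (b(0), b(1)) = (12, 20) (two consecutive terms determine the rest), the sequence is periodic with period 20.
So b(1294) = b(0 + ((1294-0) mod 20)) = b(14) = 19.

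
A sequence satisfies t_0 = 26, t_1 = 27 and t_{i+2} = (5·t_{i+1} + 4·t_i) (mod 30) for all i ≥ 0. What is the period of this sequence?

We have t_0 = 26; t_1 = 27; t_2 = 29; t_3 = 13; t_4 = 1; t_5 = 27; t_6 = 19; t_7 = 23; t_8 = 11; t_9 = 27; t_{10} = 29.
Since (t_9, t_{10}) = (t_1, t_2) = (27, 29) (two consecutive terms determine the rest), the sequence is eventually periodic: after a pre-period of length 1 it cycles with period 8.

8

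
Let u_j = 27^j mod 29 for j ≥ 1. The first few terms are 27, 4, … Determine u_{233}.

10

Computing terms: u_1 = 27, u_2 = 4, u_3 = 21, u_4 = 16, u_5 = 26, u_6 = 6, u_7 = 17, u_8 = 24, u_9 = 10, u_{10} = 9, u_{11} = 11, u_{12} = 7, u_{13} = 15, u_{14} = 28, u_{15} = 2, u_{16} = 25, u_{17} = 8, u_{18} = 13, u_{19} = 3, u_{20} = 23, u_{21} = 12, u_{22} = 5, u_{23} = 19, u_{24} = 20, u_{25} = 18, u_{26} = 22, u_{27} = 14, u_{28} = 1, u_{29} = 27.
The sequence repeats with period 28.
So u_{233} = u_{1 + ((233-1) mod 28)} = u_9 = 10.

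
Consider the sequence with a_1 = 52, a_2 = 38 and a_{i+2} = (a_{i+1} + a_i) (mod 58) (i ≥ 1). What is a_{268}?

We have a_1 = 52; a_2 = 38; a_3 = 32; a_4 = 12; a_5 = 44; a_6 = 56; a_7 = 42; a_8 = 40; a_9 = 24; a_{10} = 6; a_{11} = 30; a_{12} = 36; a_{13} = 8; a_{14} = 44; a_{15} = 52; a_{16} = 38.
Since (a_{15}, a_{16}) = (a_1, a_2) = (52, 38) (two consecutive terms determine the rest), the sequence is periodic with period 14.
(268 - 1) mod 14 = 1, so a_{268} = a_2 = 38.

38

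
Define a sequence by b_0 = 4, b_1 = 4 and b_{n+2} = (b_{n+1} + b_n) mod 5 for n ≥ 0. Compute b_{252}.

Computing terms: b_0 = 4,  b_1 = 4,  b_2 = 3,  b_3 = 2,  b_4 = 0,  b_5 = 2,  b_6 = 2,  b_7 = 4,  b_8 = 1,  b_9 = 0,  b_{10} = 1,  b_{11} = 1,  b_{12} = 2,  b_{13} = 3,  b_{14} = 0,  b_{15} = 3,  b_{16} = 3,  b_{17} = 1,  b_{18} = 4,  b_{19} = 0,  b_{20} = 4,  b_{21} = 4.
The sequence repeats with period 20.
(252 - 0) mod 20 = 12, so b_{252} = b_{12} = 2.

2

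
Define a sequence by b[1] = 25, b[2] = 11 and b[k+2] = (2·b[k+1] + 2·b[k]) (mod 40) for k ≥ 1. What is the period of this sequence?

Computing terms: b[1] = 25; b[2] = 11; b[3] = 32; b[4] = 6; b[5] = 36; b[6] = 4; b[7] = 0; b[8] = 8; b[9] = 16; b[10] = 8; b[11] = 8; b[12] = 32; b[13] = 0; b[14] = 24; b[15] = 8; b[16] = 24; b[17] = 24; b[18] = 16; b[19] = 0; b[20] = 32; b[21] = 24; b[22] = 32; b[23] = 32; b[24] = 8; b[25] = 0; b[26] = 16; b[27] = 32; b[28] = 16; b[29] = 16; b[30] = 24; b[31] = 0; b[32] = 8.
Since (b[31], b[32]) = (b[7], b[8]) = (0, 8) (two consecutive terms determine the rest), the sequence is eventually periodic: after a pre-period of length 6 it cycles with period 24.

24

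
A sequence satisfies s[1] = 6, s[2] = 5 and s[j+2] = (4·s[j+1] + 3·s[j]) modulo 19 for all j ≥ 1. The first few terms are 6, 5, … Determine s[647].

2

We have s[1] = 6, s[2] = 5, s[3] = 0, s[4] = 15, s[5] = 3, s[6] = 0, s[7] = 9, s[8] = 17, s[9] = 0, s[10] = 13, s[11] = 14, s[12] = 0, s[13] = 4, s[14] = 16, s[15] = 0, s[16] = 10, s[17] = 2, s[18] = 0, s[19] = 6, s[20] = 5.
The sequence repeats with period 18.
(647 - 1) mod 18 = 16, so s[647] = s[17] = 2.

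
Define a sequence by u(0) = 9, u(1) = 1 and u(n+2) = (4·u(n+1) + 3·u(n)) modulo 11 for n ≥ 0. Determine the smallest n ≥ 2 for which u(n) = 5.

u(0) = 9; u(1) = 1; u(2) = 9; u(3) = 6; u(4) = 7; u(5) = 2; u(6) = 7; u(7) = 1; u(8) = 3; u(9) = 4; u(10) = 3; u(11) = 2; u(12) = 6; u(13) = 8; u(14) = 6; u(15) = 4; u(16) = 1; u(17) = 5; u(18) = 1; u(19) = 8; u(20) = 2; u(21) = 10; u(22) = 2; u(23) = 5; u(24) = 4; u(25) = 9; u(26) = 4; u(27) = 10; u(28) = 8; u(29) = 7; u(30) = 8; u(31) = 9; u(32) = 5; u(33) = 3; u(34) = 5; u(35) = 7; u(36) = 10; u(37) = 6; u(38) = 10; u(39) = 3; u(40) = 9; u(41) = 1.
The sequence repeats with period 40.
The value 5 first appears (with n ≥ 2) at u(17).

17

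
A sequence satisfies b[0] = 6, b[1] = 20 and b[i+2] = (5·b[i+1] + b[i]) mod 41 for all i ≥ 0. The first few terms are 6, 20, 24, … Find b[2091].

Computing terms: b[0] = 6; b[1] = 20; b[2] = 24; b[3] = 17; b[4] = 27; b[5] = 29; b[6] = 8; b[7] = 28; b[8] = 25; b[9] = 30; b[10] = 11; b[11] = 3; b[12] = 26; b[13] = 10; b[14] = 35; b[15] = 21; b[16] = 17; b[17] = 24; b[18] = 14; b[19] = 12; b[20] = 33; b[21] = 13; b[22] = 16; b[23] = 11; b[24] = 30; b[25] = 38; b[26] = 15; b[27] = 31; b[28] = 6; b[29] = 20.
The sequence repeats with period 28.
So b[2091] = b[0 + ((2091-0) mod 28)] = b[19] = 12.

12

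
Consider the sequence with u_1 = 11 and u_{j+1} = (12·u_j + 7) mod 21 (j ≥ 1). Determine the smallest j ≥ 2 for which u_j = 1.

Computing terms: u_1 = 11,  u_2 = 13,  u_3 = 16,  u_4 = 10,  u_5 = 1,  u_6 = 19,  u_7 = 4,  u_8 = 13.
Since u_8 = u_2 = 13, the sequence is eventually periodic: after a pre-period of length 1 it cycles with period 6.
The value 1 first appears (with j ≥ 2) at u_5.

5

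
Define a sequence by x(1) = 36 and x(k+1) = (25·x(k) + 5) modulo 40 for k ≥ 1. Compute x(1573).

0

Listing terms: x(1) = 36, x(2) = 25, x(3) = 30, x(4) = 35, x(5) = 0, x(6) = 5, x(7) = 10, x(8) = 15, x(9) = 20, x(10) = 25.
Since x(10) = x(2) = 25, the sequence is eventually periodic: after a pre-period of length 1 it cycles with period 8.
For k ≥ 2, x(k) depends only on (k - 2) mod 8. (1573 - 2) mod 8 = 3, so x(1573) = x(5) = 0.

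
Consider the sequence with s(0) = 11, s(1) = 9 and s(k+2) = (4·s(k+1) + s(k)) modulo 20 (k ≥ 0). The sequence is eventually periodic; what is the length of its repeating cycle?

Listing terms: s(0) = 11; s(1) = 9; s(2) = 7; s(3) = 17; s(4) = 15; s(5) = 17; s(6) = 3; s(7) = 9; s(8) = 19; s(9) = 5; s(10) = 19; s(11) = 1; s(12) = 3; s(13) = 13; s(14) = 15; s(15) = 13; s(16) = 7; s(17) = 1; s(18) = 11; s(19) = 5; s(20) = 11; s(21) = 9.
Since (s(20), s(21)) = (s(0), s(1)) = (11, 9) (two consecutive terms determine the rest), the sequence is periodic with period 20.

20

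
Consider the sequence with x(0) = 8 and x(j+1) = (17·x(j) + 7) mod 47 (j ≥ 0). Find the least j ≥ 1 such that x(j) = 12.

x(0) = 8; x(1) = 2; x(2) = 41; x(3) = 46; x(4) = 37; x(5) = 25; x(6) = 9; x(7) = 19; x(8) = 1; x(9) = 24; x(10) = 39; x(11) = 12; x(12) = 23; x(13) = 22; x(14) = 5; x(15) = 45; x(16) = 20; x(17) = 18; x(18) = 31; x(19) = 17; x(20) = 14; x(21) = 10; x(22) = 36; x(23) = 8.
The sequence repeats with period 23.
The value 12 first appears (with j ≥ 1) at x(11).

11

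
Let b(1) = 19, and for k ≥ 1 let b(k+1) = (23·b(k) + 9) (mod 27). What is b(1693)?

19

Listing terms: b(1) = 19, b(2) = 14, b(3) = 7, b(4) = 8, b(5) = 4, b(6) = 20, b(7) = 10, b(8) = 23, b(9) = 25, b(10) = 17, b(11) = 22, b(12) = 2, b(13) = 1, b(14) = 5, b(15) = 16, b(16) = 26, b(17) = 13, b(18) = 11, b(19) = 19.
Since b(19) = b(1) = 19, the sequence is periodic with period 18.
So b(1693) = b(1 + ((1693-1) mod 18)) = b(1) = 19.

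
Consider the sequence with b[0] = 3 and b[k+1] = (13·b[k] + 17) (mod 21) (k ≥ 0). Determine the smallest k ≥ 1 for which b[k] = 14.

1

b[0] = 3, b[1] = 14, b[2] = 10, b[3] = 0, b[4] = 17, b[5] = 7, b[6] = 3.
The sequence repeats with period 6.
The value 14 first appears (with k ≥ 1) at b[1].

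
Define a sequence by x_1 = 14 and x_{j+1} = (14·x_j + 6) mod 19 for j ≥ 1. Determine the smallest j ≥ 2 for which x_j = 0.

Computing terms: x_1 = 14, x_2 = 12, x_3 = 3, x_4 = 10, x_5 = 13, x_6 = 17, x_7 = 16, x_8 = 2, x_9 = 15, x_{10} = 7, x_{11} = 9, x_{12} = 18, x_{13} = 11, x_{14} = 8, x_{15} = 4, x_{16} = 5, x_{17} = 0, x_{18} = 6, x_{19} = 14.
Since x_{19} = x_1 = 14, the sequence is periodic with period 18.
The value 0 first appears (with j ≥ 2) at x_{17}.

17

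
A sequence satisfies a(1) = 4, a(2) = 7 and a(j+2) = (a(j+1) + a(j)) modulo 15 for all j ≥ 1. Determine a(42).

Listing terms: a(1) = 4, a(2) = 7, a(3) = 11, a(4) = 3, a(5) = 14, a(6) = 2, a(7) = 1, a(8) = 3, a(9) = 4, a(10) = 7.
The sequence repeats with period 8.
So a(42) = a(1 + ((42-1) mod 8)) = a(2) = 7.

7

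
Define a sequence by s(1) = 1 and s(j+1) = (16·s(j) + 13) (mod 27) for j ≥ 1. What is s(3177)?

Computing terms: s(1) = 1; s(2) = 2; s(3) = 18; s(4) = 4; s(5) = 23; s(6) = 3; s(7) = 7; s(8) = 17; s(9) = 15; s(10) = 10; s(11) = 11; s(12) = 0; s(13) = 13; s(14) = 5; s(15) = 12; s(16) = 16; s(17) = 26; s(18) = 24; s(19) = 19; s(20) = 20; s(21) = 9; s(22) = 22; s(23) = 14; s(24) = 21; s(25) = 25; s(26) = 8; s(27) = 6; s(28) = 1.
Since s(28) = s(1) = 1, the sequence is periodic with period 27.
So s(3177) = s(1 + ((3177-1) mod 27)) = s(18) = 24.

24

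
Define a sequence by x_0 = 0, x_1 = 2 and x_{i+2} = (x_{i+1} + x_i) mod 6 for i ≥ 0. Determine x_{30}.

x_0 = 0,  x_1 = 2,  x_2 = 2,  x_3 = 4,  x_4 = 0,  x_5 = 4,  x_6 = 4,  x_7 = 2,  x_8 = 0,  x_9 = 2.
Since (x_8, x_9) = (x_0, x_1) = (0, 2) (two consecutive terms determine the rest), the sequence is periodic with period 8.
So x_{30} = x_{0 + ((30-0) mod 8)} = x_6 = 4.

4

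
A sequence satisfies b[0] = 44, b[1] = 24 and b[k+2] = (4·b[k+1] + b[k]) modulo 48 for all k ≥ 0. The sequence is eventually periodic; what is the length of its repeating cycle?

8

b[0] = 44,  b[1] = 24,  b[2] = 44,  b[3] = 8,  b[4] = 28,  b[5] = 24,  b[6] = 28,  b[7] = 40,  b[8] = 44,  b[9] = 24.
The sequence repeats with period 8.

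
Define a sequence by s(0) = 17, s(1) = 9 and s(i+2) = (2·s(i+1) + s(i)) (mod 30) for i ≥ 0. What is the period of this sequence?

s(0) = 17,  s(1) = 9,  s(2) = 5,  s(3) = 19,  s(4) = 13,  s(5) = 15,  s(6) = 13,  s(7) = 11,  s(8) = 5,  s(9) = 21,  s(10) = 17,  s(11) = 25,  s(12) = 7,  s(13) = 9,  s(14) = 25,  s(15) = 29,  s(16) = 23,  s(17) = 15,  s(18) = 23,  s(19) = 1,  s(20) = 25,  s(21) = 21,  s(22) = 7,  s(23) = 5,  s(24) = 17,  s(25) = 9.
Since (s(24), s(25)) = (s(0), s(1)) = (17, 9) (two consecutive terms determine the rest), the sequence is periodic with period 24.

24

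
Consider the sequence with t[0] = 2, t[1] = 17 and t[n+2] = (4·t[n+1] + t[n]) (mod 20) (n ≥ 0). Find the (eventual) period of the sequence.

20

t[0] = 2; t[1] = 17; t[2] = 10; t[3] = 17; t[4] = 18; t[5] = 9; t[6] = 14; t[7] = 5; t[8] = 14; t[9] = 1; t[10] = 18; t[11] = 13; t[12] = 10; t[13] = 13; t[14] = 2; t[15] = 1; t[16] = 6; t[17] = 5; t[18] = 6; t[19] = 9; t[20] = 2; t[21] = 17.
Since (t[20], t[21]) = (t[0], t[1]) = (2, 17) (two consecutive terms determine the rest), the sequence is periodic with period 20.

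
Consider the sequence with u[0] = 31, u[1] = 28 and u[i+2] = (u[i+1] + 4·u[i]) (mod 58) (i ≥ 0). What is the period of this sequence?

35

We have u[0] = 31, u[1] = 28, u[2] = 36, u[3] = 32, u[4] = 2, u[5] = 14, u[6] = 22, u[7] = 20, u[8] = 50, u[9] = 14, u[10] = 40, u[11] = 38, u[12] = 24, u[13] = 2, u[14] = 40, u[15] = 48, u[16] = 34, u[17] = 52, u[18] = 14, u[19] = 48, u[20] = 46, u[21] = 6, u[22] = 16, u[23] = 40, u[24] = 46, u[25] = 32, u[26] = 42, u[27] = 54, u[28] = 48, u[29] = 32, u[30] = 50, u[31] = 4, u[32] = 30, u[33] = 46, u[34] = 50, u[35] = 2, u[36] = 28, u[37] = 36.
Since (u[36], u[37]) = (u[1], u[2]) = (28, 36) (two consecutive terms determine the rest), the sequence is eventually periodic: after a pre-period of length 1 it cycles with period 35.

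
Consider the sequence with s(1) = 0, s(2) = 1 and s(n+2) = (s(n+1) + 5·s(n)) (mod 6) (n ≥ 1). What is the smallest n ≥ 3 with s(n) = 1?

3

Computing terms: s(1) = 0,  s(2) = 1,  s(3) = 1,  s(4) = 0,  s(5) = 5,  s(6) = 5,  s(7) = 0,  s(8) = 1.
The sequence repeats with period 6.
The value 1 first appears (with n ≥ 3) at s(3).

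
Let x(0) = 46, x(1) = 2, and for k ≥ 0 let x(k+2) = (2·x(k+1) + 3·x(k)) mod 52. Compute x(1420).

18

x(0) = 46, x(1) = 2, x(2) = 38, x(3) = 30, x(4) = 18, x(5) = 22, x(6) = 46, x(7) = 2.
The sequence repeats with period 6.
(1420 - 0) mod 6 = 4, so x(1420) = x(4) = 18.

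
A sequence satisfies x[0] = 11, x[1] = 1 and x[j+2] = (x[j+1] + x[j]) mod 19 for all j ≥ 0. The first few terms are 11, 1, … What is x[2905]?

6

Listing terms: x[0] = 11, x[1] = 1, x[2] = 12, x[3] = 13, x[4] = 6, x[5] = 0, x[6] = 6, x[7] = 6, x[8] = 12, x[9] = 18, x[10] = 11, x[11] = 10, x[12] = 2, x[13] = 12, x[14] = 14, x[15] = 7, x[16] = 2, x[17] = 9, x[18] = 11, x[19] = 1.
The sequence repeats with period 18.
So x[2905] = x[0 + ((2905-0) mod 18)] = x[7] = 6.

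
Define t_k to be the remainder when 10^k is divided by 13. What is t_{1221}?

Computing terms: t_0 = 1, t_1 = 10, t_2 = 9, t_3 = 12, t_4 = 3, t_5 = 4, t_6 = 1.
The sequence repeats with period 6.
So t_{1221} = t_{0 + ((1221-0) mod 6)} = t_3 = 12.

12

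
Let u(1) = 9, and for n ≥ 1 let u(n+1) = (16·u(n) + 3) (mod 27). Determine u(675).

24

Listing terms: u(1) = 9,  u(2) = 12,  u(3) = 6,  u(4) = 18,  u(5) = 21,  u(6) = 15,  u(7) = 0,  u(8) = 3,  u(9) = 24,  u(10) = 9.
Since u(10) = u(1) = 9, the sequence is periodic with period 9.
So u(675) = u(1 + ((675-1) mod 9)) = u(9) = 24.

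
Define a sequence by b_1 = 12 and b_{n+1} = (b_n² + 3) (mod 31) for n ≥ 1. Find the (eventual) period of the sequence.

Computing terms: b_1 = 12,  b_2 = 23,  b_3 = 5,  b_4 = 28,  b_5 = 12.
The sequence repeats with period 4.

4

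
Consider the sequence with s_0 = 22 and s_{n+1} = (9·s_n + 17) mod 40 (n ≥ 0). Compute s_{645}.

35

Computing terms: s_0 = 22,  s_1 = 15,  s_2 = 32,  s_3 = 25,  s_4 = 2,  s_5 = 35,  s_6 = 12,  s_7 = 5,  s_8 = 22.
Since s_8 = s_0 = 22, the sequence is periodic with period 8.
(645 - 0) mod 8 = 5, so s_{645} = s_5 = 35.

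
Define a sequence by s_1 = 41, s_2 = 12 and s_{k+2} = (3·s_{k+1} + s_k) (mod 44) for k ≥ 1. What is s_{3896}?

32

We have s_1 = 41; s_2 = 12; s_3 = 33; s_4 = 23; s_5 = 14; s_6 = 21; s_7 = 33; s_8 = 32; s_9 = 41; s_{10} = 23; s_{11} = 22; s_{12} = 1; s_{13} = 25; s_{14} = 32; s_{15} = 33; s_{16} = 43; s_{17} = 30; s_{18} = 1; s_{19} = 33; s_{20} = 12; s_{21} = 25; s_{22} = 43; s_{23} = 22; s_{24} = 21; s_{25} = 41; s_{26} = 12.
Since (s_{25}, s_{26}) = (s_1, s_2) = (41, 12) (two consecutive terms determine the rest), the sequence is periodic with period 24.
(3896 - 1) mod 24 = 7, so s_{3896} = s_8 = 32.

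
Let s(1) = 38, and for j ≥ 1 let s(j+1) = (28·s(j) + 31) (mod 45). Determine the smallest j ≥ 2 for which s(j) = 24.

20

Listing terms: s(1) = 38,  s(2) = 15,  s(3) = 1,  s(4) = 14,  s(5) = 18,  s(6) = 40,  s(7) = 26,  s(8) = 39,  s(9) = 43,  s(10) = 20,  s(11) = 6,  s(12) = 19,  s(13) = 23,  s(14) = 0,  s(15) = 31,  s(16) = 44,  s(17) = 3,  s(18) = 25,  s(19) = 11,  s(20) = 24,  s(21) = 28,  s(22) = 5,  s(23) = 36,  s(24) = 4,  s(25) = 8,  s(26) = 30,  s(27) = 16,  s(28) = 29,  s(29) = 33,  s(30) = 10,  s(31) = 41,  s(32) = 9,  s(33) = 13,  s(34) = 35,  s(35) = 21,  s(36) = 34,  s(37) = 38.
The sequence repeats with period 36.
The value 24 first appears (with j ≥ 2) at s(20).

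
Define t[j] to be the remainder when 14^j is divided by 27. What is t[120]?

t[0] = 1; t[1] = 14; t[2] = 7; t[3] = 17; t[4] = 22; t[5] = 11; t[6] = 19; t[7] = 23; t[8] = 25; t[9] = 26; t[10] = 13; t[11] = 20; t[12] = 10; t[13] = 5; t[14] = 16; t[15] = 8; t[16] = 4; t[17] = 2; t[18] = 1.
The sequence repeats with period 18.
So t[120] = t[0 + ((120-0) mod 18)] = t[12] = 10.

10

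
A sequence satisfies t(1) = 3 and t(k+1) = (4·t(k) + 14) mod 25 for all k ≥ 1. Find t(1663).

Computing terms: t(1) = 3; t(2) = 1; t(3) = 18; t(4) = 11; t(5) = 8; t(6) = 21; t(7) = 23; t(8) = 6; t(9) = 13; t(10) = 16; t(11) = 3.
The sequence repeats with period 10.
(1663 - 1) mod 10 = 2, so t(1663) = t(3) = 18.

18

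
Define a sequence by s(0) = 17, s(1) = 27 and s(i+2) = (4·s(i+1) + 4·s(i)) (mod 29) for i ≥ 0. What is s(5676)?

Listing terms: s(0) = 17,  s(1) = 27,  s(2) = 2,  s(3) = 0,  s(4) = 8,  s(5) = 3,  s(6) = 15,  s(7) = 14,  s(8) = 0,  s(9) = 27,  s(10) = 21,  s(11) = 18,  s(12) = 11,  s(13) = 0,  s(14) = 15,  s(15) = 2,  s(16) = 10,  s(17) = 19,  s(18) = 0,  s(19) = 18,  s(20) = 14,  s(21) = 12,  s(22) = 17,  s(23) = 0,  s(24) = 10,  s(25) = 11,  s(26) = 26,  s(27) = 3,  s(28) = 0,  s(29) = 12,  s(30) = 19,  s(31) = 8,  s(32) = 21,  s(33) = 0,  s(34) = 26,  s(35) = 17,  s(36) = 27.
The sequence repeats with period 35.
(5676 - 0) mod 35 = 6, so s(5676) = s(6) = 15.

15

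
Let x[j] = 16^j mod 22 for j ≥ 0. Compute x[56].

x[0] = 1; x[1] = 16; x[2] = 14; x[3] = 4; x[4] = 20; x[5] = 12; x[6] = 16.
Since x[6] = x[1] = 16, the sequence is eventually periodic: after a pre-period of length 1 it cycles with period 5.
For j ≥ 1, x[j] depends only on (j - 1) mod 5. (56 - 1) mod 5 = 0, so x[56] = x[1] = 16.

16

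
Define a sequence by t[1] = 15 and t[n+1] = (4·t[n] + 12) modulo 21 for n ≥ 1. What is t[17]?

9

Listing terms: t[1] = 15; t[2] = 9; t[3] = 6; t[4] = 15.
The sequence repeats with period 3.
So t[17] = t[1 + ((17-1) mod 3)] = t[2] = 9.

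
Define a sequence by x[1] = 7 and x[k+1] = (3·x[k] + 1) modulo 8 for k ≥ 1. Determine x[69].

Listing terms: x[1] = 7, x[2] = 6, x[3] = 3, x[4] = 2, x[5] = 7.
The sequence repeats with period 4.
So x[69] = x[1 + ((69-1) mod 4)] = x[1] = 7.

7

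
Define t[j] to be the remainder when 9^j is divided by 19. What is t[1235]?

5

We have t[0] = 1, t[1] = 9, t[2] = 5, t[3] = 7, t[4] = 6, t[5] = 16, t[6] = 11, t[7] = 4, t[8] = 17, t[9] = 1.
The sequence repeats with period 9.
(1235 - 0) mod 9 = 2, so t[1235] = t[2] = 5.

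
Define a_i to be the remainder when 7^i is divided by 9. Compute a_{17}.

Listing terms: a_0 = 1; a_1 = 7; a_2 = 4; a_3 = 1.
The sequence repeats with period 3.
So a_{17} = a_{0 + ((17-0) mod 3)} = a_2 = 4.

4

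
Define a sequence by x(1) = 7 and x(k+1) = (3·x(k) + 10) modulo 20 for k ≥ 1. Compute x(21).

We have x(1) = 7, x(2) = 11, x(3) = 3, x(4) = 19, x(5) = 7.
Since x(5) = x(1) = 7, the sequence is periodic with period 4.
So x(21) = x(1 + ((21-1) mod 4)) = x(1) = 7.

7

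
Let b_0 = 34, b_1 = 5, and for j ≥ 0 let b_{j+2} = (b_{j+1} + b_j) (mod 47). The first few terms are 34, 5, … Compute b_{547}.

44

b_0 = 34, b_1 = 5, b_2 = 39, b_3 = 44, b_4 = 36, b_5 = 33, b_6 = 22, b_7 = 8, b_8 = 30, b_9 = 38, b_{10} = 21, b_{11} = 12, b_{12} = 33, b_{13} = 45, b_{14} = 31, b_{15} = 29, b_{16} = 13, b_{17} = 42, b_{18} = 8, b_{19} = 3, b_{20} = 11, b_{21} = 14, b_{22} = 25, b_{23} = 39, b_{24} = 17, b_{25} = 9, b_{26} = 26, b_{27} = 35, b_{28} = 14, b_{29} = 2, b_{30} = 16, b_{31} = 18, b_{32} = 34, b_{33} = 5.
Since (b_{32}, b_{33}) = (b_0, b_1) = (34, 5) (two consecutive terms determine the rest), the sequence is periodic with period 32.
(547 - 0) mod 32 = 3, so b_{547} = b_3 = 44.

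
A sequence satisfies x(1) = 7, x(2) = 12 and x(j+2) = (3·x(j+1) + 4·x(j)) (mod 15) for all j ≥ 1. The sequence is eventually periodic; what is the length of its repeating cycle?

x(1) = 7; x(2) = 12; x(3) = 4; x(4) = 0; x(5) = 1; x(6) = 3; x(7) = 13; x(8) = 6; x(9) = 10; x(10) = 9; x(11) = 7; x(12) = 12.
The sequence repeats with period 10.

10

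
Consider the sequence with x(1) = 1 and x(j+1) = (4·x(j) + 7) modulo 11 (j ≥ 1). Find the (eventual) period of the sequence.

5

Computing terms: x(1) = 1, x(2) = 0, x(3) = 7, x(4) = 2, x(5) = 4, x(6) = 1.
The sequence repeats with period 5.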